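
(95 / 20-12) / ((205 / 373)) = -10817 / 820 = -13.19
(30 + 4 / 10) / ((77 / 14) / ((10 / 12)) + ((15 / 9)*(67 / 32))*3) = 4864 / 2731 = 1.78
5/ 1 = 5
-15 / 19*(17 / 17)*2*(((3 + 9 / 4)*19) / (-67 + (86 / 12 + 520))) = -945 / 2761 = -0.34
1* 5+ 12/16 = 23/4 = 5.75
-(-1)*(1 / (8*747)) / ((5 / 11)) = 11 / 29880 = 0.00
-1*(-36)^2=-1296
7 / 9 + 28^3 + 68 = 198187 / 9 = 22020.78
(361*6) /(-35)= -61.89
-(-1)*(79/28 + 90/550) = 4597/1540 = 2.99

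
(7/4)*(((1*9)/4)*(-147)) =-9261/16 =-578.81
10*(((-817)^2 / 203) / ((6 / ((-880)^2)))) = 2584517408000 / 609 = 4243870949.10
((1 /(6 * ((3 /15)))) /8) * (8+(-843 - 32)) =-1445 /16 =-90.31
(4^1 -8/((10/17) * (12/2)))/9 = 26/135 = 0.19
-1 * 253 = -253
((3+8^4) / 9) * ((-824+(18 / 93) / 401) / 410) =-20993311331 / 22935195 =-915.33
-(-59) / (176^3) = 59 / 5451776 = 0.00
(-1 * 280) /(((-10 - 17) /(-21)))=-1960 /9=-217.78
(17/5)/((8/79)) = 1343/40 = 33.58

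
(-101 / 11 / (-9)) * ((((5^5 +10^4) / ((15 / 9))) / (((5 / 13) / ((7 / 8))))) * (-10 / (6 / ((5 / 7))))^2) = 20515625 / 792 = 25903.57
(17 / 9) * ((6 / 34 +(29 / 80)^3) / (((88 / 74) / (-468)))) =-938244853 / 5632000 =-166.59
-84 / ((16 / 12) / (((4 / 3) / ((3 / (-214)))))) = 5992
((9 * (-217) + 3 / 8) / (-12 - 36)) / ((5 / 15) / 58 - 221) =-453009 / 2460992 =-0.18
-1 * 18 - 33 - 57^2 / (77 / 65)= -215112 / 77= -2793.66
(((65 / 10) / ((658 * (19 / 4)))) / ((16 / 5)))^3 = 274625 / 1000480076804096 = 0.00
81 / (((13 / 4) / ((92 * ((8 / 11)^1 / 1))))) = 238464 / 143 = 1667.58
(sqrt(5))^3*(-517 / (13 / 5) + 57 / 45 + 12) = -36188*sqrt(5) / 39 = -2074.84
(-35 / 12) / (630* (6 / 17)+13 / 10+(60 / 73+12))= -217175 / 17607918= -0.01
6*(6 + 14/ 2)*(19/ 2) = 741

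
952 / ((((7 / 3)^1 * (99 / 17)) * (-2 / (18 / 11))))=-6936 / 121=-57.32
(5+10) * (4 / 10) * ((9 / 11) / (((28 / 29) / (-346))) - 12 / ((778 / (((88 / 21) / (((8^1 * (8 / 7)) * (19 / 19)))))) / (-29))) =-105313413 / 59906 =-1757.98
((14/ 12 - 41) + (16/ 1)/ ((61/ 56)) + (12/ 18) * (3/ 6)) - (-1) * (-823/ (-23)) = 30785/ 2806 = 10.97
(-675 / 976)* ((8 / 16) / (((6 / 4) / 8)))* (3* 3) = -16.60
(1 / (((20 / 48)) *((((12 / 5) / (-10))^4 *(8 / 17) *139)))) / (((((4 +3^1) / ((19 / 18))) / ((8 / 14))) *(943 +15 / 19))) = 479453125 / 474860304576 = 0.00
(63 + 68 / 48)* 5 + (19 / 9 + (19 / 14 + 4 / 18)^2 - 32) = 1169620 / 3969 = 294.69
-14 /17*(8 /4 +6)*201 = -22512 /17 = -1324.24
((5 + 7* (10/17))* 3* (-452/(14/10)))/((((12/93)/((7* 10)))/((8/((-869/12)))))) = 7818696000/14773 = 529255.80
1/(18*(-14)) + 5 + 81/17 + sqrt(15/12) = sqrt(5)/2 + 41815/4284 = 10.88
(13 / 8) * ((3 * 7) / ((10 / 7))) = 1911 / 80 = 23.89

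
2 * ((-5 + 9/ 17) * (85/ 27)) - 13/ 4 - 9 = -4363/ 108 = -40.40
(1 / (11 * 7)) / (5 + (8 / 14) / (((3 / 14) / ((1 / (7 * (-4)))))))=3 / 1133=0.00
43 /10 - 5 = -7 /10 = -0.70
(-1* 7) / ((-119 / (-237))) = -237 / 17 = -13.94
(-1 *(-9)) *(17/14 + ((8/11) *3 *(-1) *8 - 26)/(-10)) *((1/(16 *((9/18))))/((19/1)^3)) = 38529/42251440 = 0.00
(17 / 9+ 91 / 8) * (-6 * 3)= -238.75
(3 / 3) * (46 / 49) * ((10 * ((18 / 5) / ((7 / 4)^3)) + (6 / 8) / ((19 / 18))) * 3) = 6680097 / 319333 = 20.92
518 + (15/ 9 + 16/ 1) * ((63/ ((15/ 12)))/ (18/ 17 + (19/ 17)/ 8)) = 1027642/ 815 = 1260.91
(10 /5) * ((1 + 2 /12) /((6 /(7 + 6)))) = 91 /18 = 5.06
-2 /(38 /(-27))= 27 /19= 1.42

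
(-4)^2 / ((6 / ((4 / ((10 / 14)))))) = 224 / 15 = 14.93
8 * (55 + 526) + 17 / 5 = 23257 / 5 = 4651.40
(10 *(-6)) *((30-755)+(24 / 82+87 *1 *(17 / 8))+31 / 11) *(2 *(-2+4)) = 58126410 / 451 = 128883.39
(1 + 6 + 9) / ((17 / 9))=144 / 17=8.47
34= 34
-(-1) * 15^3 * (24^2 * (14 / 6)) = 4536000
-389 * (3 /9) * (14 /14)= -129.67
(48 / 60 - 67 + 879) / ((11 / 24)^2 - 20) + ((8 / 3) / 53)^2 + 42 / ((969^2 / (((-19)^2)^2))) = -14674367089346 / 416417381955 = -35.24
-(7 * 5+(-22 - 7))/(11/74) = -444/11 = -40.36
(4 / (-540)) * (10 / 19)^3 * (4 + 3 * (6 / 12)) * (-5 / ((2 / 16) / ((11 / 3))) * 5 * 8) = 19360000 / 555579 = 34.85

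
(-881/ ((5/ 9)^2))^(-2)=625/ 5092392321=0.00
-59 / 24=-2.46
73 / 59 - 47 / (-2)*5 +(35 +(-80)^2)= 773341 / 118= 6553.74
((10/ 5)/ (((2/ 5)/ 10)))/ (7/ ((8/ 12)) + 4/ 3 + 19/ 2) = 75/ 32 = 2.34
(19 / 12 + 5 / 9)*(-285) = -7315 / 12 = -609.58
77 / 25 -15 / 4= -67 / 100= -0.67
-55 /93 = -0.59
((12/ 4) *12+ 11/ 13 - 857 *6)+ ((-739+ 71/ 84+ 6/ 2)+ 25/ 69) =-146676091/ 25116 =-5839.95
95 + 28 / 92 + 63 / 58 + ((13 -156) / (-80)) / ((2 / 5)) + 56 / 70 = 101.66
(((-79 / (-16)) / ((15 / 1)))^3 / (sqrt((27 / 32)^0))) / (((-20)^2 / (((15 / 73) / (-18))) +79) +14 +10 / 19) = -9367741 / 9178900992000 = -0.00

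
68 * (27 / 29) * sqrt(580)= 3672 * sqrt(145) / 29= 1524.72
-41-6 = -47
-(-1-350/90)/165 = 4/135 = 0.03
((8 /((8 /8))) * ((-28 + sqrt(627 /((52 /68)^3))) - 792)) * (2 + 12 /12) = -19680 + 408 * sqrt(138567) /169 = -18781.32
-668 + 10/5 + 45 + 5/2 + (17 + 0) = -1203/2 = -601.50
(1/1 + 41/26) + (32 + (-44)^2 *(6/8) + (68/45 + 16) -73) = 1674373/1170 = 1431.09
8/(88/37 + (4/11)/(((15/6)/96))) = 0.49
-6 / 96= -1 / 16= -0.06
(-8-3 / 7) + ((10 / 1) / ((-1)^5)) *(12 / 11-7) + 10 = 4671 / 77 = 60.66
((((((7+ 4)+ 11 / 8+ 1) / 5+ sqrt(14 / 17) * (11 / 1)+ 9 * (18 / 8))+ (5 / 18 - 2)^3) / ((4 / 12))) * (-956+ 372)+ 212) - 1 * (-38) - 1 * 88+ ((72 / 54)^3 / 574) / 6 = -10828350188 / 348705 - 19272 * sqrt(238) / 17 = -48542.09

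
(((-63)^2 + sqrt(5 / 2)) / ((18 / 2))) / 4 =sqrt(10) / 72 + 441 / 4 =110.29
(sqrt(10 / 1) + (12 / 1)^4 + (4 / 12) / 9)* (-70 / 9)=-161304.88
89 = 89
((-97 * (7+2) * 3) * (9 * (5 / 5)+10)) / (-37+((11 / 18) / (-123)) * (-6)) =1345.98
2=2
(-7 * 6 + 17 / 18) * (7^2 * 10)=-20117.22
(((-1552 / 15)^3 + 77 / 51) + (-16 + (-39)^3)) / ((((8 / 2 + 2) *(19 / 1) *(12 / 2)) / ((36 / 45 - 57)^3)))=371402874392721694 / 1226390625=302842232.17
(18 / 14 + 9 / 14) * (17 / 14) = 459 / 196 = 2.34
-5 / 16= -0.31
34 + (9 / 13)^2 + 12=7855 / 169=46.48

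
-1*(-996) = 996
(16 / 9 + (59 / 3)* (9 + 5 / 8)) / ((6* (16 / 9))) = 13757 / 768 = 17.91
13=13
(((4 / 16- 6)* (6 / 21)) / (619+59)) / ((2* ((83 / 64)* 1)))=-184 / 196959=-0.00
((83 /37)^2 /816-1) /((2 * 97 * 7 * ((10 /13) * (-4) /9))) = 8659677 /4045405952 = 0.00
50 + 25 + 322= 397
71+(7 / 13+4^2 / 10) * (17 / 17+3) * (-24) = -8729 / 65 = -134.29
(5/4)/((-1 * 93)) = -5/372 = -0.01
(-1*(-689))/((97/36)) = 24804/97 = 255.71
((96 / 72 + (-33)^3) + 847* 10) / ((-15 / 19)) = 1565543 / 45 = 34789.84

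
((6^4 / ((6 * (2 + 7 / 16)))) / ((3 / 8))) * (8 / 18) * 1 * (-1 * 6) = -8192 / 13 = -630.15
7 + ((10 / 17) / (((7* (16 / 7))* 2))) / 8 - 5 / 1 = 4357 / 2176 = 2.00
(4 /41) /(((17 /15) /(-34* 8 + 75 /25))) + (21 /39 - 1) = -214002 /9061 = -23.62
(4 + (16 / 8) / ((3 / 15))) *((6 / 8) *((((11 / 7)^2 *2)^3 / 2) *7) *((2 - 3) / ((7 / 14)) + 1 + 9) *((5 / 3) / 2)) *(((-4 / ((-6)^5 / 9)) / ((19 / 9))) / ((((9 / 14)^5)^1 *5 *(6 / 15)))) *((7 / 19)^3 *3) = 340281436880 / 7695324729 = 44.22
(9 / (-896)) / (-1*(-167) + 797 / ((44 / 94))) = -33 / 6142528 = -0.00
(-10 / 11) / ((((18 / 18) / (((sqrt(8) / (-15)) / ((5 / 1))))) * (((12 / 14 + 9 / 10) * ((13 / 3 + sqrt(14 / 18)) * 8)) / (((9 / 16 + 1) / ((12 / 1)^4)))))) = -175 * sqrt(14) / 72720654336 + 2275 * sqrt(2) / 72720654336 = 0.00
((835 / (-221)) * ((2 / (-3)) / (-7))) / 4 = -835 / 9282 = -0.09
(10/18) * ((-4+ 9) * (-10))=-250/9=-27.78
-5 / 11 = -0.45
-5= -5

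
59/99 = 0.60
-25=-25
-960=-960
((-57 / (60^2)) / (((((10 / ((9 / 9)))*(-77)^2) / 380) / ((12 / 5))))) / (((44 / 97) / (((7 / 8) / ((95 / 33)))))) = -0.00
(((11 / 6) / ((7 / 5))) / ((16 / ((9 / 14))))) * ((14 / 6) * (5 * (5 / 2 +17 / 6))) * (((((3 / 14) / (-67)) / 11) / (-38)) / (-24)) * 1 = -25 / 23952768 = -0.00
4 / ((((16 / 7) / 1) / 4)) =7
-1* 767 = -767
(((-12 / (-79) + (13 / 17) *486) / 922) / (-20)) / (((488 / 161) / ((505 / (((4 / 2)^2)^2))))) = -4059770043 / 19336449536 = -0.21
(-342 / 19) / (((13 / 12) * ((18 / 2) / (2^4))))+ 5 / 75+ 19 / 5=-5006 / 195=-25.67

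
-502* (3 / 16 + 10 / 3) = -42419 / 24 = -1767.46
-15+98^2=9589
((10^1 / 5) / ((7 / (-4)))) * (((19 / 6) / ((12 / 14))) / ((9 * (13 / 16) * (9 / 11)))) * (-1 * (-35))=-234080 / 9477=-24.70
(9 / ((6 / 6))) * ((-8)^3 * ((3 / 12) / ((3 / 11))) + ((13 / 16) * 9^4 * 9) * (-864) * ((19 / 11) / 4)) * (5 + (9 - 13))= -3544272957 / 22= -161103316.23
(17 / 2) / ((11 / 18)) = 153 / 11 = 13.91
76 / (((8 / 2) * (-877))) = -0.02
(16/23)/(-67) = -16/1541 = -0.01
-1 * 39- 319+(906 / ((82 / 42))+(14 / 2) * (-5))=2913 / 41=71.05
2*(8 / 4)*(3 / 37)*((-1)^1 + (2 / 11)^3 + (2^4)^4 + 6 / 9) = 1046735764 / 49247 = 21254.81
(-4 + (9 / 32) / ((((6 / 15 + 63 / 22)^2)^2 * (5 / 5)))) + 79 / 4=1046614377393 / 66441248644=15.75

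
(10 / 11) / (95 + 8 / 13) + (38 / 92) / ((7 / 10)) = 1319865 / 2201353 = 0.60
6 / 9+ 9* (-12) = -322 / 3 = -107.33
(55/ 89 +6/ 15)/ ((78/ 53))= 8003/ 11570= 0.69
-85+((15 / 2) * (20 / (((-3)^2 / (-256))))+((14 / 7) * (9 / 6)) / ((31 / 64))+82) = -4263.47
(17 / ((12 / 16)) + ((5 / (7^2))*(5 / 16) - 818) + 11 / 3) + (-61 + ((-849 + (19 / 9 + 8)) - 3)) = -1694.52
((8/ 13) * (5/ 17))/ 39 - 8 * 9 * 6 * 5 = -2160.00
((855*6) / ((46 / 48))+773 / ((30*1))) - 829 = 3139369 / 690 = 4549.81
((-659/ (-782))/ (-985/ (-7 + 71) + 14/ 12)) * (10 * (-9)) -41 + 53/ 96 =-3599747983/ 102510816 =-35.12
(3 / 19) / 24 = 1 / 152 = 0.01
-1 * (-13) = 13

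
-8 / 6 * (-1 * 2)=8 / 3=2.67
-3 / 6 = -1 / 2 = -0.50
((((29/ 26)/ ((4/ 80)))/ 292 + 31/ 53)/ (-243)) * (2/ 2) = -66523/ 24444342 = -0.00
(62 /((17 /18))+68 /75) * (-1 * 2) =-169712 /1275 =-133.11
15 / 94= 0.16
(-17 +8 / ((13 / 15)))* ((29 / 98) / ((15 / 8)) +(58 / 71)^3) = -18677424596 / 3419839605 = -5.46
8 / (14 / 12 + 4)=48 / 31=1.55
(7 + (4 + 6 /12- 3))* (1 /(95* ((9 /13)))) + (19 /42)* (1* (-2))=-9283 /11970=-0.78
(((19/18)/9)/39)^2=361/39917124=0.00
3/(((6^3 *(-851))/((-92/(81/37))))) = 1/1458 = 0.00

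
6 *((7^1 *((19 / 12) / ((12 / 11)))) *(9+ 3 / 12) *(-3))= -54131 / 32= -1691.59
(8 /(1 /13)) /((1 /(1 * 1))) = 104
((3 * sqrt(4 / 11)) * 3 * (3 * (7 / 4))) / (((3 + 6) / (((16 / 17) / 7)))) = 24 * sqrt(11) / 187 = 0.43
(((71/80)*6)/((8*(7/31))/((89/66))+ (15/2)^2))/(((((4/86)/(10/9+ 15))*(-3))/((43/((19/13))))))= -136548932897/434722356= -314.11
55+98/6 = 214/3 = 71.33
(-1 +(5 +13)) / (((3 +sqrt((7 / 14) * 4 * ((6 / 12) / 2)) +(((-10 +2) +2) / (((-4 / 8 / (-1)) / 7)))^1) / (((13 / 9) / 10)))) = -1989 / 65605 - 221 * sqrt(2) / 1180890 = -0.03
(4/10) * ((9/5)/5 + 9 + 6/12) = 493/125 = 3.94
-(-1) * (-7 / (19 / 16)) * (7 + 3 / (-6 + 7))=-58.95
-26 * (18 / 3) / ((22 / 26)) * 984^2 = -178511197.09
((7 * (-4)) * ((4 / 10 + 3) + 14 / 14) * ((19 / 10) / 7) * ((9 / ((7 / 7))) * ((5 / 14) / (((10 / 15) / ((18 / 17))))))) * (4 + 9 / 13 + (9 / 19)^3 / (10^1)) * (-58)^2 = -37707537846924 / 13961675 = -2700788.97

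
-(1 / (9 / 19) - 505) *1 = 4526 / 9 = 502.89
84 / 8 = 21 / 2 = 10.50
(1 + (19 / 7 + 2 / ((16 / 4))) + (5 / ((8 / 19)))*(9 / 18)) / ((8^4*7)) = 1137 / 3211264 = 0.00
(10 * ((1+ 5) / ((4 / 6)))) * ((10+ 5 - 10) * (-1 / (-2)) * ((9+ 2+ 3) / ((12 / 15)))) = 7875 / 2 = 3937.50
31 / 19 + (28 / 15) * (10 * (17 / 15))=19483 / 855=22.79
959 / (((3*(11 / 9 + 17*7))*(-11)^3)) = -2877 / 1440142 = -0.00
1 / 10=0.10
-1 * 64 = -64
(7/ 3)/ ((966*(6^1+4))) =1/ 4140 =0.00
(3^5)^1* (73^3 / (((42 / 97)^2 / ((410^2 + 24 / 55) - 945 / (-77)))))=84765726475967.20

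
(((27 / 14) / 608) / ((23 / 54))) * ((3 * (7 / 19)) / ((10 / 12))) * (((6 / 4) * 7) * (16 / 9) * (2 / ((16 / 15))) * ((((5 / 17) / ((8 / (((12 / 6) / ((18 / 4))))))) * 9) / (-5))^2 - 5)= -7538589 / 153572288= -0.05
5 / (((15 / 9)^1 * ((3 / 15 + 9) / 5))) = 75 / 46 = 1.63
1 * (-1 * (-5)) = 5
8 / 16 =1 / 2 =0.50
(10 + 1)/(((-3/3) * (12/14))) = -12.83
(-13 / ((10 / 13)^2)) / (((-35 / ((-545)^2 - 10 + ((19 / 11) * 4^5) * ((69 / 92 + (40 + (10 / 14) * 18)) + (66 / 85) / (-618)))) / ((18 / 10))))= 5222954374136109 / 11797362500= 442722.21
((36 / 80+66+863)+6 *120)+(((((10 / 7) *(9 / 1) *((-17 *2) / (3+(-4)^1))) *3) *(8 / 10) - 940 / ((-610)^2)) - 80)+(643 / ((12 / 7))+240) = 1263412469 / 390705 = 3233.67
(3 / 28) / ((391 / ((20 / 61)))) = 15 / 166957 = 0.00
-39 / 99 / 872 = -13 / 28776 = -0.00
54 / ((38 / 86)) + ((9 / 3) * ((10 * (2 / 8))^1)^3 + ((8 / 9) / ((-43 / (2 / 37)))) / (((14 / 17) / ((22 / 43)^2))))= 4763177322469 / 28170284184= 169.09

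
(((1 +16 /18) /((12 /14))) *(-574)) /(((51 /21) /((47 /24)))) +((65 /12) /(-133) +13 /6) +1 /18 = -87719803 /86184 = -1017.82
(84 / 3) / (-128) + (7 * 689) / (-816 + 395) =-157283 / 13472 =-11.67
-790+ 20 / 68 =-13425 / 17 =-789.71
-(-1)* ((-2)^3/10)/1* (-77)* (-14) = -4312/5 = -862.40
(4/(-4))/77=-1/77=-0.01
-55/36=-1.53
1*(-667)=-667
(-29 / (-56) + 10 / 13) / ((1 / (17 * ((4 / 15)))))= 15929 / 2730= 5.83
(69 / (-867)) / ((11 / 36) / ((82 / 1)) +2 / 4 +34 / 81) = -611064 / 7090615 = -0.09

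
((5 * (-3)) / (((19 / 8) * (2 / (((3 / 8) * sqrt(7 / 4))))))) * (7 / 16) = -315 * sqrt(7) / 1216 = -0.69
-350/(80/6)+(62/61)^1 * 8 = -4421/244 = -18.12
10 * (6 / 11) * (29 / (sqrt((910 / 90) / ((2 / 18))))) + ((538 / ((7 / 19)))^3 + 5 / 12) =1740 * sqrt(91) / 1001 + 12817073534291 / 4116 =3113963460.29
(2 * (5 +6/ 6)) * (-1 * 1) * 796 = -9552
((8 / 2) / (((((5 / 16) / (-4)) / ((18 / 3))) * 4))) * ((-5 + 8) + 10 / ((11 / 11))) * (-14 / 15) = 23296 / 25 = 931.84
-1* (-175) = 175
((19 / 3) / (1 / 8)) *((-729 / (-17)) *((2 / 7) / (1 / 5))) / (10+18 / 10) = 1846800 / 7021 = 263.04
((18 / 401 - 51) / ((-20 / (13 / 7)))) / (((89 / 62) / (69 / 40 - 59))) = -2695033887 / 14275600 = -188.79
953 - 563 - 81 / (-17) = 6711 / 17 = 394.76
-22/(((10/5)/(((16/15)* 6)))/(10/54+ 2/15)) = -15136/675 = -22.42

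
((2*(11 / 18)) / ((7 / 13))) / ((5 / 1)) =143 / 315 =0.45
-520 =-520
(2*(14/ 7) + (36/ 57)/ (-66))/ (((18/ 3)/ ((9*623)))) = 779373/ 209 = 3729.06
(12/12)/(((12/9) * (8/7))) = 21/32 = 0.66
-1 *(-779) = 779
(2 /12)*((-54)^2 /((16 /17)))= 4131 /8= 516.38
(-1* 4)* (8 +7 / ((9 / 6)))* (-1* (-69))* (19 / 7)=-66424 / 7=-9489.14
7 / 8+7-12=-33 / 8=-4.12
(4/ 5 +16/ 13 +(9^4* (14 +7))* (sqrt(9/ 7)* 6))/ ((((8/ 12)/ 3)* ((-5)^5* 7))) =-192.83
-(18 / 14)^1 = -9 / 7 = -1.29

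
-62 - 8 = -70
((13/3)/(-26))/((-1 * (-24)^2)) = 1/3456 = 0.00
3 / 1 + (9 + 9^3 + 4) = 745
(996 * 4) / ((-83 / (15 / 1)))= -720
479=479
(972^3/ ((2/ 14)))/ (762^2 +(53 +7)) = 66961566/ 6049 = 11069.86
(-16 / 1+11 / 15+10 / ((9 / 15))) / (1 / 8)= 56 / 5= 11.20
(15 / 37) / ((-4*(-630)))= 1 / 6216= 0.00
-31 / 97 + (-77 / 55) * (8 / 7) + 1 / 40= -7351 / 3880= -1.89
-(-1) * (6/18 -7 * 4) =-83/3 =-27.67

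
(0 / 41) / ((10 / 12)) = 0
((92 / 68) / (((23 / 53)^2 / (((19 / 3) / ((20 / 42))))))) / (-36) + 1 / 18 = -365777 / 140760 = -2.60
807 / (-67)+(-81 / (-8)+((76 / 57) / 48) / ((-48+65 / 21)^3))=-862880237289 / 449469128552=-1.92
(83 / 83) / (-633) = -1 / 633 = -0.00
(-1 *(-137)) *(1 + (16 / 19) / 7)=20413 / 133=153.48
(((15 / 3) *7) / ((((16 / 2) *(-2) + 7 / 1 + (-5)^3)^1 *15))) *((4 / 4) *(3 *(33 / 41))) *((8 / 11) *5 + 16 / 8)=-651 / 2747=-0.24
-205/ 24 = -8.54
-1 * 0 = 0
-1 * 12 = -12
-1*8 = -8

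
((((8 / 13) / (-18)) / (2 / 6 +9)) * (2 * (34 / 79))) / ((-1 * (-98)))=-0.00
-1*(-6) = 6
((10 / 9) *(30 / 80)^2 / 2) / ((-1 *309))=-5 / 19776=-0.00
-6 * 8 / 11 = -48 / 11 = -4.36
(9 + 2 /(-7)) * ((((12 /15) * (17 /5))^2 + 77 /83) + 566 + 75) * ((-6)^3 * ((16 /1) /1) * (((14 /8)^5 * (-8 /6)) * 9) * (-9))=-34664296829.12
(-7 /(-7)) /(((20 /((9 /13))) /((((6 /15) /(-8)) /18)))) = -0.00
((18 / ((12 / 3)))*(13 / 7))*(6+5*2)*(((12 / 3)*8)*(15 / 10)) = 44928 / 7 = 6418.29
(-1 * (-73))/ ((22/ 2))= 73/ 11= 6.64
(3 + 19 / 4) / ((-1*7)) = -31 / 28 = -1.11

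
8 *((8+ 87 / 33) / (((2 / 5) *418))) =1170 / 2299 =0.51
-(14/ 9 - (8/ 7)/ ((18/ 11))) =-6/ 7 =-0.86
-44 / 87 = -0.51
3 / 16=0.19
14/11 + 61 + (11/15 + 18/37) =387622/6105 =63.49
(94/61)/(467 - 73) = 47/12017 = 0.00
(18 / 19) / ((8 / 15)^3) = 6.24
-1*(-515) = 515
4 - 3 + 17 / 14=31 / 14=2.21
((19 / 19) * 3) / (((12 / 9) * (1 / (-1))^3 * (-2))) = 9 / 8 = 1.12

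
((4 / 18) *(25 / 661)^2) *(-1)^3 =-1250 / 3932289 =-0.00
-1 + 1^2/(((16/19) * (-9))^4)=-429851375/429981696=-1.00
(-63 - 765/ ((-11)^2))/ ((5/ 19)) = -159372/ 605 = -263.42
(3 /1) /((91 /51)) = 153 /91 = 1.68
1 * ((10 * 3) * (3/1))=90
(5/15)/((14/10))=5/21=0.24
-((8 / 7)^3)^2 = -262144 / 117649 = -2.23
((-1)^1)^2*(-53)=-53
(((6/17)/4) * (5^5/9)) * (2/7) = 3125/357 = 8.75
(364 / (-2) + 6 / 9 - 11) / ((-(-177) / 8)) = -4616 / 531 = -8.69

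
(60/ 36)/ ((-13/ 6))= -10/ 13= -0.77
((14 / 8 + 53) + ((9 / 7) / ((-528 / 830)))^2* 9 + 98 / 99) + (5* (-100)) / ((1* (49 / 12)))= -14609489 / 487872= -29.95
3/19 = 0.16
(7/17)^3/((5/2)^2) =1372/122825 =0.01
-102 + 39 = -63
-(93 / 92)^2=-8649 / 8464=-1.02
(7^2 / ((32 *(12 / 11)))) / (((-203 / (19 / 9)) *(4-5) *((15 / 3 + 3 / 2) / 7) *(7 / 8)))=1463 / 81432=0.02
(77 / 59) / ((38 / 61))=4697 / 2242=2.10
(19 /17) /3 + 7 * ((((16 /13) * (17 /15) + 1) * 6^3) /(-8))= -1499236 /3315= -452.26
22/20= 11/10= 1.10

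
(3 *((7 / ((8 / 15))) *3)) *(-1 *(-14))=6615 / 4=1653.75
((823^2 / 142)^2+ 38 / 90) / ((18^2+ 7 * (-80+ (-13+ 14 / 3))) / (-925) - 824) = -3819298401432785 / 138267592764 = -27622.51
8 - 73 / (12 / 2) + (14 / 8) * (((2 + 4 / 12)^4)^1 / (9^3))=-967343 / 236196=-4.10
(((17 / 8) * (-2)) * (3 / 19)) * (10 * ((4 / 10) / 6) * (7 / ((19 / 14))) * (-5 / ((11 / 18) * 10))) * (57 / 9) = 2499 / 209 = 11.96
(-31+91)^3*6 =1296000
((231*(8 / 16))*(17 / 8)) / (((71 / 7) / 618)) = 8494101 / 568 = 14954.40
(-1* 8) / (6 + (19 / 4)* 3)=-32 / 81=-0.40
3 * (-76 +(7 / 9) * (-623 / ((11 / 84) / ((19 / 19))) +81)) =-122537 / 11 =-11139.73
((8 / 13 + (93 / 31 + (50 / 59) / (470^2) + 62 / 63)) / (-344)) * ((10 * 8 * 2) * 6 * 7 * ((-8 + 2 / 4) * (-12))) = -589148743800 / 72855029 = -8086.59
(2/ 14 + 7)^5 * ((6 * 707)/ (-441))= -63125000000/ 352947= -178851.22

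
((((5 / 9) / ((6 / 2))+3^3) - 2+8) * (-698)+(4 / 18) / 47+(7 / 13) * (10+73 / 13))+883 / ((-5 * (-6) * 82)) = -4071902291399 / 175858020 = -23154.49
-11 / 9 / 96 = -11 / 864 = -0.01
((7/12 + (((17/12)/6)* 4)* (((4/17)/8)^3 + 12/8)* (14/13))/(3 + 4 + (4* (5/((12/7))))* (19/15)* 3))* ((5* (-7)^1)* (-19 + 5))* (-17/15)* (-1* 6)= 136.89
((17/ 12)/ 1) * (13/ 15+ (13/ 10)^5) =23355943/ 3600000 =6.49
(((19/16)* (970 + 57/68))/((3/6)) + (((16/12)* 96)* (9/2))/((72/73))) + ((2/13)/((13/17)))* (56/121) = 32147252307/11124256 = 2889.83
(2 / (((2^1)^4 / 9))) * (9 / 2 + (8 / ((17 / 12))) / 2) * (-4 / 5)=-2241 / 340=-6.59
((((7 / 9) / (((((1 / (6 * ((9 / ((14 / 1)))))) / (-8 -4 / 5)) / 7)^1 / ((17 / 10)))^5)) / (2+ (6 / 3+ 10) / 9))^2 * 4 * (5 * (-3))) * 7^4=-432335252229259498222720620029448055246728192 / 476837158203125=-906672738883096015216775000000.00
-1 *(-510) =510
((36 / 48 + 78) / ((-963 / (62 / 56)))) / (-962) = 0.00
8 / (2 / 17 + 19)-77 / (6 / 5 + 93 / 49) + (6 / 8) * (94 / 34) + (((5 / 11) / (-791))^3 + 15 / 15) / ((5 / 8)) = -20856463961808611923 / 1004497523544414900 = -20.76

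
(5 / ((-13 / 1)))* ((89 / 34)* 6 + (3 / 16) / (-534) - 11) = -1139115 / 629408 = -1.81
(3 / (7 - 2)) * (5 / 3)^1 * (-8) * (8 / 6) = -32 / 3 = -10.67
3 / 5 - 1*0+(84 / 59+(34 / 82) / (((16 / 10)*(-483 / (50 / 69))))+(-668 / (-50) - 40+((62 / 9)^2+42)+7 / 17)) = 80485315040969 / 1233455598900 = 65.25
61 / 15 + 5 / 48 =4.17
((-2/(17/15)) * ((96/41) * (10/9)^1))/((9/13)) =-41600/6273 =-6.63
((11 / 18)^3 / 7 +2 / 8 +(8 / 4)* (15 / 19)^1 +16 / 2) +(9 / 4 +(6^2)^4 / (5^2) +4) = 1303116653621 / 19391400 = 67200.75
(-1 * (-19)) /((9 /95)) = 1805 /9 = 200.56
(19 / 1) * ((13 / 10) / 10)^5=7054567 / 10000000000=0.00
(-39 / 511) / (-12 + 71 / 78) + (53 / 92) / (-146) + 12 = 976207933 / 81330760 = 12.00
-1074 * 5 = -5370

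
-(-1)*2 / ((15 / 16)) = 2.13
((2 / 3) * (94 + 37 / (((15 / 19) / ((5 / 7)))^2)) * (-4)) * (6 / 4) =-219244 / 441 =-497.15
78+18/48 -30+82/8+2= 485/8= 60.62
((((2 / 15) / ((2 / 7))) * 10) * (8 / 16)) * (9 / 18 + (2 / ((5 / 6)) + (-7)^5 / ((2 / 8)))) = -4705757 / 30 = -156858.57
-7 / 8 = -0.88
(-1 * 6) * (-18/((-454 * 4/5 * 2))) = -135/908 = -0.15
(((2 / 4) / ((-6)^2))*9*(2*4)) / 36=1 / 36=0.03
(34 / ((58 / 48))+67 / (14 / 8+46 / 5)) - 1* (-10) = 281074 / 6351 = 44.26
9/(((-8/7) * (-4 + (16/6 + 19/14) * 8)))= -0.28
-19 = -19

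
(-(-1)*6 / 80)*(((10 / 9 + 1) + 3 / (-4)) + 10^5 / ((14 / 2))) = 3600343 / 3360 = 1071.53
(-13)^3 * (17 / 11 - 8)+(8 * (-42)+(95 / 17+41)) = 2597659 / 187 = 13891.22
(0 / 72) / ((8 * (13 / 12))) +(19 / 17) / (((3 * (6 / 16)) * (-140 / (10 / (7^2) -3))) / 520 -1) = -541424 / 431953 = -1.25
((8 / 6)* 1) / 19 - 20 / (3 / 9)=-3416 / 57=-59.93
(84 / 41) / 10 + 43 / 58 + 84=1010011 / 11890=84.95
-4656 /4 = -1164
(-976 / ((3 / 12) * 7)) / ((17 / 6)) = -196.84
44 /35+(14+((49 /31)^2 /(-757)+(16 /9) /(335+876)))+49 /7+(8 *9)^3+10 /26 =192372552592805483 /515370168495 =373270.64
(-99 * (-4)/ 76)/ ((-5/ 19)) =-99/ 5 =-19.80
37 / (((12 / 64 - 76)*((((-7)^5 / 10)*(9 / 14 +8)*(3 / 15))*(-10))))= -5920 / 352401973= -0.00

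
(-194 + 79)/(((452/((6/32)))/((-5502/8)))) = 949095/28928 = 32.81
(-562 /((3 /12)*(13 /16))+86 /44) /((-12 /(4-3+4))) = 1317895 /1144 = 1152.01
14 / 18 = 7 / 9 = 0.78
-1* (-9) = 9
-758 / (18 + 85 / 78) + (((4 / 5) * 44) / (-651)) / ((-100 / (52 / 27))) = -129899411668 / 3271519125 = -39.71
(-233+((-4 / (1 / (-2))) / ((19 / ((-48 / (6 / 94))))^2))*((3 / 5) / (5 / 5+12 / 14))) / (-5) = -89537327 / 117325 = -763.16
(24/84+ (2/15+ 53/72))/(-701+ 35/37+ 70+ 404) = -0.01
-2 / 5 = -0.40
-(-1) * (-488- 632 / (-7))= -2784 / 7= -397.71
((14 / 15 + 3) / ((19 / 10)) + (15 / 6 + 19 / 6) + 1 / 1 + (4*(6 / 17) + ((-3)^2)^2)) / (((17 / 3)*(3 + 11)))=88323 / 76874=1.15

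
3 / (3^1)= 1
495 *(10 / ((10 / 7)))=3465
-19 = -19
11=11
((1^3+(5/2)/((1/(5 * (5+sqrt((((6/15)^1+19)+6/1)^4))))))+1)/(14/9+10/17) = 1243737/328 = 3791.88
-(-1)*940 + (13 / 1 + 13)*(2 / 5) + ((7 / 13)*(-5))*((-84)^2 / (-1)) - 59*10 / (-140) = 18155899 / 910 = 19951.54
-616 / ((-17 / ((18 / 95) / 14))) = 792 / 1615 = 0.49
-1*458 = -458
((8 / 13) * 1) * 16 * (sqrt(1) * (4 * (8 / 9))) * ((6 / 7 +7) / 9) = 225280 / 7371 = 30.56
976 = 976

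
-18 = -18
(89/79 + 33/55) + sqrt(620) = 682/395 + 2*sqrt(155) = 26.63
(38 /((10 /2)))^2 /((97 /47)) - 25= 7243 /2425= 2.99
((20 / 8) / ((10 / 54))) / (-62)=-27 / 124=-0.22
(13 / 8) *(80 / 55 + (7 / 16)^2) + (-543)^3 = -3606800481441 / 22528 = -160103004.33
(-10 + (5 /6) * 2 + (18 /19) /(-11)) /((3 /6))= -10558 /627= -16.84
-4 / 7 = -0.57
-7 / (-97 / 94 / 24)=15792 / 97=162.80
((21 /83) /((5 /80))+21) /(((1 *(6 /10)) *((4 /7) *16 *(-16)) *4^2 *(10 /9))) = -43659 /2719744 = -0.02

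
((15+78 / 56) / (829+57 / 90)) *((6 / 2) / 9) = 0.01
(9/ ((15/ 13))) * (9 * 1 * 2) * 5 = 702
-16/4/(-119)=4/119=0.03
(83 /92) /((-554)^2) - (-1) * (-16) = -451780269 /28236272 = -16.00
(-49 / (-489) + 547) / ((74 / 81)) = 3611682 / 6031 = 598.85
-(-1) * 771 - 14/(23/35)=17243/23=749.70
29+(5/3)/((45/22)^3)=1596223/54675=29.19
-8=-8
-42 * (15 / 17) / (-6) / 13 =105 / 221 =0.48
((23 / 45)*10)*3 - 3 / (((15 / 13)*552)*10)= 423187 / 27600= 15.33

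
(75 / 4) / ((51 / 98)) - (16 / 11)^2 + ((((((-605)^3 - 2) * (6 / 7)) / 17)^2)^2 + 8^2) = 754197136274425135286073605595622576433 / 48529208882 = 15541096870304944924654700000.00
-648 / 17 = -38.12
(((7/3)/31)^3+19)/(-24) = -7641563/9652284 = -0.79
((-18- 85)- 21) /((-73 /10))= 1240 /73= 16.99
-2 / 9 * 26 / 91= -4 / 63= -0.06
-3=-3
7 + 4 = 11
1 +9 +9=19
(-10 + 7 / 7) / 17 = -0.53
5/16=0.31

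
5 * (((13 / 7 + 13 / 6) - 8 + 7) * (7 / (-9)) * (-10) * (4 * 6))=2822.22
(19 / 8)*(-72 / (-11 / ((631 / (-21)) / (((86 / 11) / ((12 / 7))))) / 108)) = -23306616 / 2107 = -11061.52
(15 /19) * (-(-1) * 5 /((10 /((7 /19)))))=105 /722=0.15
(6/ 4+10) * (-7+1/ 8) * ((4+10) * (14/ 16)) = -61985/ 64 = -968.52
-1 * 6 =-6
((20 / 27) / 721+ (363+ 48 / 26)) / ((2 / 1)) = 182.42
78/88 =39/44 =0.89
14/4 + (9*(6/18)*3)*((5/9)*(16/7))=209/14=14.93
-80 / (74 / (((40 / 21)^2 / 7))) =-64000 / 114219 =-0.56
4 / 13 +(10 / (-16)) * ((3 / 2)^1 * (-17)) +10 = 5459 / 208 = 26.25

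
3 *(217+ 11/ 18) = 3917/ 6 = 652.83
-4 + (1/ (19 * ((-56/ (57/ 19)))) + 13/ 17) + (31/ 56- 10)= -114719/ 9044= -12.68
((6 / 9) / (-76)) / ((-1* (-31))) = -1 / 3534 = -0.00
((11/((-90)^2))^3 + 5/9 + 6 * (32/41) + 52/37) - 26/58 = 144851448586554683/23379683913000000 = 6.20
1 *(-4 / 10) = -2 / 5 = -0.40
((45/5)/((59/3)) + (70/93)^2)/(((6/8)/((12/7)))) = 8361968/3572037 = 2.34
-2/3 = -0.67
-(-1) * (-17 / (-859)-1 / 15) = -604 / 12885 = -0.05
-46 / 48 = -23 / 24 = -0.96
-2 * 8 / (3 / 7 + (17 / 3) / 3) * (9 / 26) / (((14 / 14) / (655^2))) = -973028700 / 949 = -1025320.02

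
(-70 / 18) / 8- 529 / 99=-513 / 88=-5.83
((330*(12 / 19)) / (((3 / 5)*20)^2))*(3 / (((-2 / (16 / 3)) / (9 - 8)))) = -220 / 19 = -11.58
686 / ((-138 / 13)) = -4459 / 69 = -64.62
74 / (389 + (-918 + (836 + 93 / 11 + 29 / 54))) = 43956 / 187699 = 0.23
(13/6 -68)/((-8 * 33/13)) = 5135/1584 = 3.24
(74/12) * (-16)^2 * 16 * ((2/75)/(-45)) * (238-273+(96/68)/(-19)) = 525.00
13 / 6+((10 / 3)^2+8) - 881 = -15475 / 18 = -859.72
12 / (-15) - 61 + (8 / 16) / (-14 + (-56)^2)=-1929391 / 31220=-61.80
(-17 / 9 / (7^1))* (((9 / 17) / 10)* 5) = -1 / 14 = -0.07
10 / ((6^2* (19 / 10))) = 25 / 171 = 0.15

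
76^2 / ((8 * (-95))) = -38 / 5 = -7.60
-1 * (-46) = 46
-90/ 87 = -30/ 29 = -1.03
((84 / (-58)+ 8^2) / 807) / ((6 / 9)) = 907 / 7801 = 0.12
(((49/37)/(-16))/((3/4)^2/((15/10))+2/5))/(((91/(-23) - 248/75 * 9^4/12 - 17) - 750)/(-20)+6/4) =-704375/860309644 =-0.00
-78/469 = -0.17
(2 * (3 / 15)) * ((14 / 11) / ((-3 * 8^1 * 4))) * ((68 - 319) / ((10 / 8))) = 1757 / 1650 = 1.06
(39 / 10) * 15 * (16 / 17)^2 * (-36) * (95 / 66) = -8536320 / 3179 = -2685.22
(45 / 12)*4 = 15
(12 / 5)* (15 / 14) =18 / 7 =2.57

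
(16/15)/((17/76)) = 1216/255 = 4.77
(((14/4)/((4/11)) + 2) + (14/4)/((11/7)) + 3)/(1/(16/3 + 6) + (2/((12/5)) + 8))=1.89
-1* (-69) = 69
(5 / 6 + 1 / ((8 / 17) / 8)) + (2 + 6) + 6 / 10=793 / 30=26.43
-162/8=-81/4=-20.25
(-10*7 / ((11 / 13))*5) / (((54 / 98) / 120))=-8918000 / 99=-90080.81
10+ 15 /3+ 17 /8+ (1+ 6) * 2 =31.12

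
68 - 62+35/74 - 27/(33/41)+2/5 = -108557/4070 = -26.67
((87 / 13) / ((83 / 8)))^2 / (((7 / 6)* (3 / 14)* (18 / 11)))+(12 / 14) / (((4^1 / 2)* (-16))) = 129129613 / 130394992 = 0.99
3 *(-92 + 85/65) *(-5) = 17685/13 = 1360.38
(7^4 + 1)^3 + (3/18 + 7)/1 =83151532891/6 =13858588815.17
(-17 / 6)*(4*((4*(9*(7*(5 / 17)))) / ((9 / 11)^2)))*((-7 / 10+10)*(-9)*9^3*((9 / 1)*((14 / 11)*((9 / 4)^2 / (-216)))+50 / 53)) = 51676317.82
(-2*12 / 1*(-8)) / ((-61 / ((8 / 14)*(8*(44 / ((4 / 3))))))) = -202752 / 427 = -474.83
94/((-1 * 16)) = -47/8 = -5.88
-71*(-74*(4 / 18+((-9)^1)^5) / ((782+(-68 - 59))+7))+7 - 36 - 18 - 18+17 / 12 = -5585118671 / 11916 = -468707.51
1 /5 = 0.20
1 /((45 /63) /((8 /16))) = 0.70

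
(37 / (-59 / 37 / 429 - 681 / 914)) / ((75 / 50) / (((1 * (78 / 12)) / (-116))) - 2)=317195931 / 184678463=1.72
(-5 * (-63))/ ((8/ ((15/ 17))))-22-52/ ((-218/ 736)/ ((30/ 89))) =94886713/ 1319336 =71.92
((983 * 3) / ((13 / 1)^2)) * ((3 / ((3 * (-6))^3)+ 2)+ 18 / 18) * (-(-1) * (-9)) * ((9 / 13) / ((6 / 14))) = -40123111 / 52728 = -760.95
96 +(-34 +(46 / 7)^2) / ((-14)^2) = 461217 / 4802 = 96.05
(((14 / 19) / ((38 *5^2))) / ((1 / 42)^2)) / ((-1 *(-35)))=1764 / 45125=0.04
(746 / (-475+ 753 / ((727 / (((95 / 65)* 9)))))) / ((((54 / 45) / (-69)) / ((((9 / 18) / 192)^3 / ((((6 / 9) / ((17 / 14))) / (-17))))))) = -0.00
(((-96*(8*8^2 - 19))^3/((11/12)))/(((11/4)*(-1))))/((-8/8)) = -5088569310314496/121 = -42054291820780.96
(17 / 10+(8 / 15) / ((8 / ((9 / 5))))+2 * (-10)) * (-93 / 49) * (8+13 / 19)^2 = 92060793 / 35378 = 2602.20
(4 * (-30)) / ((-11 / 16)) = 174.55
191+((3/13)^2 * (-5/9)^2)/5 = 290516/1521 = 191.00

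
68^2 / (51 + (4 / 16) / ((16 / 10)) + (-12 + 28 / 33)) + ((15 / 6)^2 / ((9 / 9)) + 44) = 1648413 / 9940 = 165.84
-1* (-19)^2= -361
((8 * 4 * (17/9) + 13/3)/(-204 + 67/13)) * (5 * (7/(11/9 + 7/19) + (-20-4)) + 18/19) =115189087/3643440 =31.62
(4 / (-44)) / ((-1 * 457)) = 1 / 5027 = 0.00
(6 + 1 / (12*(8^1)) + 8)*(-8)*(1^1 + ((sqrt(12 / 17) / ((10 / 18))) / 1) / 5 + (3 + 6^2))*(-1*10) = 807*sqrt(51) / 17 + 134500 / 3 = 45172.34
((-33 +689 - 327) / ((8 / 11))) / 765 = 3619 / 6120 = 0.59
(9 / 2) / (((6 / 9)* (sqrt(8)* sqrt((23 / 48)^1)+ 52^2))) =109512 / 43869673- 27* sqrt(138) / 175478692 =0.00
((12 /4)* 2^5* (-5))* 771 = -370080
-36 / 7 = -5.14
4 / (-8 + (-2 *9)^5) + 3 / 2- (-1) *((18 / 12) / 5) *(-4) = 0.30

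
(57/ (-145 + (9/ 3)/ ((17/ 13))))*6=-2907/ 1213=-2.40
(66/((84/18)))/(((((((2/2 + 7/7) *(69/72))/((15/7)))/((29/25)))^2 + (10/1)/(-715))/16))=246883583232/633413921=389.77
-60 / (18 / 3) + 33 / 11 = -7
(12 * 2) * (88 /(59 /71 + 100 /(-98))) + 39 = -7321947 /659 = -11110.69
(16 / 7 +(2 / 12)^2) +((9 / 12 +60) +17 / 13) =52720 / 819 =64.37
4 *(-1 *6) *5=-120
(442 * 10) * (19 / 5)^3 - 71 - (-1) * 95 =6063956 / 25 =242558.24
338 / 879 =0.38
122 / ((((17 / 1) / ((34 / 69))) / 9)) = 732 / 23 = 31.83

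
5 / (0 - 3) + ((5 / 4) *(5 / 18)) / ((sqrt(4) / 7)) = -65 / 144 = -0.45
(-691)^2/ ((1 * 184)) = 477481/ 184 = 2595.01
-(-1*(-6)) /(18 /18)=-6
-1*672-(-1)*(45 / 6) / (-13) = -17487 / 26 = -672.58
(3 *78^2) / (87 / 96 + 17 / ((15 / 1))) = 8948.89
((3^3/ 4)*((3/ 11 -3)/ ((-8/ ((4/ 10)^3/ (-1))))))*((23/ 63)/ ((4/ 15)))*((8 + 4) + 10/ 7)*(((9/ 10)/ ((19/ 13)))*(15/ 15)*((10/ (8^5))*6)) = -10244637/ 3355770880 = -0.00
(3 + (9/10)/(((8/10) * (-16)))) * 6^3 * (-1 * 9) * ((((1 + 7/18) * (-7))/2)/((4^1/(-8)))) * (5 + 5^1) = -553710.94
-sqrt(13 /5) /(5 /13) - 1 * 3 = -7.19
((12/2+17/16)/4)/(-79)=-113/5056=-0.02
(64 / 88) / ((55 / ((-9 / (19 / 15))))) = -216 / 2299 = -0.09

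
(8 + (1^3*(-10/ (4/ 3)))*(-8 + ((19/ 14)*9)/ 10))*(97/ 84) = 319615/ 4704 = 67.95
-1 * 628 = -628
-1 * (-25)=25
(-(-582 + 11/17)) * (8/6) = 775.14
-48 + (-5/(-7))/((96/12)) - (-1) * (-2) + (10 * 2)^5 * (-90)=-16128002795/56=-288000049.91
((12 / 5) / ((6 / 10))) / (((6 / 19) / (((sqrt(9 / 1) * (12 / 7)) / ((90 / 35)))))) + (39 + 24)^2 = 11983 / 3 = 3994.33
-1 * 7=-7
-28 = -28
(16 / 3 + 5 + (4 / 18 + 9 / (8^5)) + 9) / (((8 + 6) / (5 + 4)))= 12.57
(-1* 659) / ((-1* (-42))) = -659 / 42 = -15.69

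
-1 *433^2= -187489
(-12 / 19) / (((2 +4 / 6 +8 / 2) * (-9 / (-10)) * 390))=-1 / 3705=-0.00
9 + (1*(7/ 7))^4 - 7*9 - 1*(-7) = -46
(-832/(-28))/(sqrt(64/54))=78 * sqrt(6)/7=27.29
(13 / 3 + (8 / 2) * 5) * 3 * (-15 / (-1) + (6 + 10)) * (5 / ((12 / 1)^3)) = 11315 / 1728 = 6.55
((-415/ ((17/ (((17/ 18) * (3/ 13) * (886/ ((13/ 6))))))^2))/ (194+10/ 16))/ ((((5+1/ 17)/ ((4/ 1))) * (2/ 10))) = -443051742400/ 1912187511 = -231.70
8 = 8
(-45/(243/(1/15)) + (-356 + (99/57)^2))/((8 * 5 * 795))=-2580487/232465950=-0.01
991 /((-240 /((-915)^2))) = -55312665 /16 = -3457041.56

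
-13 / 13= -1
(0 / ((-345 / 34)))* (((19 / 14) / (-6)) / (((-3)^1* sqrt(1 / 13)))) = 0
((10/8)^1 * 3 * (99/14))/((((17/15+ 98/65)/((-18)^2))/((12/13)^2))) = 25981560/9373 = 2771.96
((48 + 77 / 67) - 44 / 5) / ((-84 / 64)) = -30896 / 1005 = -30.74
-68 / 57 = -1.19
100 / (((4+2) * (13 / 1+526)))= 50 / 1617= 0.03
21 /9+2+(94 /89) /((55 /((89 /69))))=5513 /1265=4.36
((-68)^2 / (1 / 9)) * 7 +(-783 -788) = 289741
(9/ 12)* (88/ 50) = 33/ 25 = 1.32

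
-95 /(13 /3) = -21.92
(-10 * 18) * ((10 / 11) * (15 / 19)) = -129.19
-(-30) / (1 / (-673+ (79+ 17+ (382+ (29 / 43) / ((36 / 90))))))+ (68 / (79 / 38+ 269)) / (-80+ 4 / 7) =-357065045071 / 61569077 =-5799.42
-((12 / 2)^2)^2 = -1296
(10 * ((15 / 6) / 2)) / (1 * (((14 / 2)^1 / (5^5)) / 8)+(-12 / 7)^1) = -2187500 / 299951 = -7.29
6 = 6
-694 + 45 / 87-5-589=-37337 / 29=-1287.48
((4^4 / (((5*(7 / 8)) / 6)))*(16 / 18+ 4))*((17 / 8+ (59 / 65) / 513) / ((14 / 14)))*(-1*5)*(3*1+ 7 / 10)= -67532.91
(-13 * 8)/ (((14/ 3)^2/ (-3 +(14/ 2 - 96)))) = 21528/ 49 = 439.35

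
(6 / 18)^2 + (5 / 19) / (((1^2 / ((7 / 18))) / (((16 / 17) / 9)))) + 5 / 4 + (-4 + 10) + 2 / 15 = 3927143 / 523260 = 7.51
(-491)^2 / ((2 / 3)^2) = 2169729 / 4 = 542432.25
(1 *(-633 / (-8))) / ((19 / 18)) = 5697 / 76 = 74.96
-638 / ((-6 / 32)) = 10208 / 3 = 3402.67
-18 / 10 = -9 / 5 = -1.80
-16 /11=-1.45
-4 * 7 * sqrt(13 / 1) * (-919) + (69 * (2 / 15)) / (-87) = -46 / 435 + 25732 * sqrt(13) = 92777.94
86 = 86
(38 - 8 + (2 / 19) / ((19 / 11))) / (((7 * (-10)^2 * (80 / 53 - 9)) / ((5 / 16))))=-0.00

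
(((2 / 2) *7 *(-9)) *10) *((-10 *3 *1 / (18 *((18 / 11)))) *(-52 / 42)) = -7150 / 9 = -794.44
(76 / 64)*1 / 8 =19 / 128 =0.15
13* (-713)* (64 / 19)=-593216 / 19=-31221.89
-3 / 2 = -1.50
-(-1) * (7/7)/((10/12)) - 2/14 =37/35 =1.06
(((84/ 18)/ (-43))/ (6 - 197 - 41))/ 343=1/ 733236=0.00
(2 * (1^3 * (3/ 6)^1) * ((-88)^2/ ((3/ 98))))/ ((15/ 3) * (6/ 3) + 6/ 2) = 758912/ 39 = 19459.28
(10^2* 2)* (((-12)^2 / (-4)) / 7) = -7200 / 7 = -1028.57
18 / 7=2.57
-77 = -77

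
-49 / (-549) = 49 / 549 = 0.09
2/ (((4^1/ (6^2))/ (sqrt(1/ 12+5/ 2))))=3 * sqrt(93)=28.93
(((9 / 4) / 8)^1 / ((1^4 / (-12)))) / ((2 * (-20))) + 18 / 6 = 987 / 320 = 3.08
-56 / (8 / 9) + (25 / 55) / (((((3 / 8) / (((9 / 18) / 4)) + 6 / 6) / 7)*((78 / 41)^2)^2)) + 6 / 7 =-707775860395 / 11400637248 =-62.08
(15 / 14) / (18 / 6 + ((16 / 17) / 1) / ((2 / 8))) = 51 / 322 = 0.16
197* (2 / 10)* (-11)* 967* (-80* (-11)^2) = 4056866704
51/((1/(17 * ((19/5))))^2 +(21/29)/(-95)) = -771512955/111686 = -6907.88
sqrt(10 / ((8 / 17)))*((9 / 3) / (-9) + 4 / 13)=-sqrt(85) / 78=-0.12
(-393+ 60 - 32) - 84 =-449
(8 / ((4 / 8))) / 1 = 16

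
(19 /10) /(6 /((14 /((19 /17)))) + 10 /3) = 6783 /13610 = 0.50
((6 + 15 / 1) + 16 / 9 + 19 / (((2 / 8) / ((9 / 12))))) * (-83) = -59594 / 9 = -6621.56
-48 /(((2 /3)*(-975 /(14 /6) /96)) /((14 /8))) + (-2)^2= 10708 /325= 32.95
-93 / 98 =-0.95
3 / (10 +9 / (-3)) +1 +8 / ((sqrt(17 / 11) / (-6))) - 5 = -48 *sqrt(187) / 17 - 25 / 7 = -42.18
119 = 119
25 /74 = 0.34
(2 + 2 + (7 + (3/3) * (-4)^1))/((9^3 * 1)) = 7/729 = 0.01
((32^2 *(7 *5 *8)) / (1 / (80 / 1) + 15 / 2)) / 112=204800 / 601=340.77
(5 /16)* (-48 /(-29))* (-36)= -540 /29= -18.62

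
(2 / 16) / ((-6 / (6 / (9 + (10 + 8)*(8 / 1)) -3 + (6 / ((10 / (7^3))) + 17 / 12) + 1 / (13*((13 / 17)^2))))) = -152673319 / 35855040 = -4.26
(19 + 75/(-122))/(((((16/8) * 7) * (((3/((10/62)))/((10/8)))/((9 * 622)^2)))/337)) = 49349610052425/52948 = 932039171.50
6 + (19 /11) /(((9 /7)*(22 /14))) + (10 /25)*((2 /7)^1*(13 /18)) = 264421 /38115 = 6.94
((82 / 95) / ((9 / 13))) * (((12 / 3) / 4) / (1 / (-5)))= -1066 / 171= -6.23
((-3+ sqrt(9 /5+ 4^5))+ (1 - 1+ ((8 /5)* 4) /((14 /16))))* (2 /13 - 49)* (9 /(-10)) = 172593 /910+ 1143* sqrt(25645) /130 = 1597.67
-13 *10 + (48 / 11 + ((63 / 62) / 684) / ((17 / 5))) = -110703343 / 881144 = -125.64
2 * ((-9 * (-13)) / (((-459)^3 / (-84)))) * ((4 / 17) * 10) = 29120 / 60886809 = 0.00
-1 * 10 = -10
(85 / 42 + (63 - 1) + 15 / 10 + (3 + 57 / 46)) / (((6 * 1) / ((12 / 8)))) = 67391 / 3864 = 17.44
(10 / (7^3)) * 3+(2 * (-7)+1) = -4429 / 343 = -12.91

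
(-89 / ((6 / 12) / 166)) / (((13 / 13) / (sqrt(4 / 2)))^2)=-59096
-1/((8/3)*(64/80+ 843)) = -15/33752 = -0.00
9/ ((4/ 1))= 9/ 4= 2.25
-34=-34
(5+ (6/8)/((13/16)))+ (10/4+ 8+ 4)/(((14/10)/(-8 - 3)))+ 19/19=-19475/182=-107.01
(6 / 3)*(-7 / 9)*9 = -14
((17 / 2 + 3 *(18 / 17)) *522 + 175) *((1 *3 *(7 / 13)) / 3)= 746144 / 221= 3376.22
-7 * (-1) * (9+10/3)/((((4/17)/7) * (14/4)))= 4403/6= 733.83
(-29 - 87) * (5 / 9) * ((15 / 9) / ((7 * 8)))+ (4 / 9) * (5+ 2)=451 / 378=1.19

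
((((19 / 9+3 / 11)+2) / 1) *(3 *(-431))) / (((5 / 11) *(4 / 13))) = -1215851 / 30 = -40528.37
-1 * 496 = -496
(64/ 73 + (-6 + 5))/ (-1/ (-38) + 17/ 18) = -1539/ 12118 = -0.13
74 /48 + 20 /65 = 577 /312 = 1.85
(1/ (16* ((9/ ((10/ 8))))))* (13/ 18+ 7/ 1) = 695/ 10368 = 0.07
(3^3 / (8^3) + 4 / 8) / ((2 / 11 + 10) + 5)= 3113 / 85504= 0.04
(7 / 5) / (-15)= -7 / 75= -0.09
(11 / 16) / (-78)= -11 / 1248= -0.01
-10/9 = -1.11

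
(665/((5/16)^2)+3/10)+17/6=102191/15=6812.73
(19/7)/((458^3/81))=1539/672503384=0.00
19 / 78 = 0.24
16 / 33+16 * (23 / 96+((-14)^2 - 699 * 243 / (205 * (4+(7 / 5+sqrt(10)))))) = -257521335 / 432058+13588560 * sqrt(10) / 19639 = 1592.00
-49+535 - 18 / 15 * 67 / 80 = 96999 / 200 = 485.00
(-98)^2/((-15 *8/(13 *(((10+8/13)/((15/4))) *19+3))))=-8862091/150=-59080.61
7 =7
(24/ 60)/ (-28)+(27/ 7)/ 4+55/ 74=1253/ 740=1.69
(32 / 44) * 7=56 / 11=5.09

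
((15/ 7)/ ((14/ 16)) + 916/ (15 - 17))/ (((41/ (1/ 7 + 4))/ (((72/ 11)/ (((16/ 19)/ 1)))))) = -55347399/ 154693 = -357.79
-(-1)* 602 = 602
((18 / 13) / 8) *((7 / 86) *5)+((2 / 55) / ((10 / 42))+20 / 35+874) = 7530756743 / 8608600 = 874.79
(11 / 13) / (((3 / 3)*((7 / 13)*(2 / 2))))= 11 / 7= 1.57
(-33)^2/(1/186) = 202554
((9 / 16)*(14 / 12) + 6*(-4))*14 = -5229 / 16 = -326.81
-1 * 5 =-5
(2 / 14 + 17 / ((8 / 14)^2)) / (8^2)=0.82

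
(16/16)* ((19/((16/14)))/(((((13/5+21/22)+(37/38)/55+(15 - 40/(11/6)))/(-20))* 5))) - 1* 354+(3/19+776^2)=77575109579/128896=601842.65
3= 3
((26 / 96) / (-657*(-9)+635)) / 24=13 / 7543296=0.00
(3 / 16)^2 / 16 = 9 / 4096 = 0.00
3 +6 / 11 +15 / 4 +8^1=15.30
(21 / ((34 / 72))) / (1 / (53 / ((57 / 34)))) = 26712 / 19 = 1405.89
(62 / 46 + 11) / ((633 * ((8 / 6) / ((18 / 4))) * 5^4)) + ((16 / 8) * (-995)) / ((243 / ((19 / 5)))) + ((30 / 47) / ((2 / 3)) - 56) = -5969516345731 / 69282641250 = -86.16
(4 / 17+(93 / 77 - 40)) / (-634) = 50471 / 829906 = 0.06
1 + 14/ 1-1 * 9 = 6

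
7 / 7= 1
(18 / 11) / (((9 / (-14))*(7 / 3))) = -1.09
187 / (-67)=-187 / 67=-2.79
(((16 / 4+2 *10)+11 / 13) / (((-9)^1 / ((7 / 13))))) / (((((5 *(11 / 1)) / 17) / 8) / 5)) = -18.38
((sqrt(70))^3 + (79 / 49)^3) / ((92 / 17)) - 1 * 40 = -424566657 / 10823708 + 595 * sqrt(70) / 46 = 68.99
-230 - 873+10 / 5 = -1101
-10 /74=-0.14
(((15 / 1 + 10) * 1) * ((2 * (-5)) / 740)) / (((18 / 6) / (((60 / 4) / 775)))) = -5 / 2294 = -0.00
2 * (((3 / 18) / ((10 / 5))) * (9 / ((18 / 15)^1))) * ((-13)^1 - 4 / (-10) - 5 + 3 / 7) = -601 / 28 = -21.46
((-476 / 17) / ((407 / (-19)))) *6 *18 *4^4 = 14708736 / 407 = 36139.40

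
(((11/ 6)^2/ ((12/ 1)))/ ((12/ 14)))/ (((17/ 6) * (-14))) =-121/ 14688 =-0.01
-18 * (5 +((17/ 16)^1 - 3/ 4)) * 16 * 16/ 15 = -1632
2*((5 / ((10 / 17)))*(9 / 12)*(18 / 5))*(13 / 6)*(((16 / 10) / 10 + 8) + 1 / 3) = 422331 / 500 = 844.66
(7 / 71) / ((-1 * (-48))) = 7 / 3408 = 0.00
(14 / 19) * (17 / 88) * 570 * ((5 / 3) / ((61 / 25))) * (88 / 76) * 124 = 9222500 / 1159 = 7957.29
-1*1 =-1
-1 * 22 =-22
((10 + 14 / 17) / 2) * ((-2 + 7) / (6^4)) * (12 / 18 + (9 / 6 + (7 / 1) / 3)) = 115 / 1224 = 0.09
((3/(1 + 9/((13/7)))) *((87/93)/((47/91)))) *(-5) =-514605/110732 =-4.65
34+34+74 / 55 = 3814 / 55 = 69.35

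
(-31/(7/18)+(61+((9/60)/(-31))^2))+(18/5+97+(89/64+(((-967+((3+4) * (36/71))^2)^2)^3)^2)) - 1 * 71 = 1655467259909101375044369027373060403756237384638111917600052694805877007419332383453907/2898289607698172916977160218893405700445824299019200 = 571187660305581608535044400000000000.00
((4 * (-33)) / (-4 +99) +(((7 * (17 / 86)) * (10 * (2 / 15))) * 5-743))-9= -9119738 / 12255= -744.16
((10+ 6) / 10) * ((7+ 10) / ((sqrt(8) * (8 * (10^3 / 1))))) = 17 * sqrt(2) / 20000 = 0.00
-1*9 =-9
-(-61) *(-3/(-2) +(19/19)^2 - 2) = 61/2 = 30.50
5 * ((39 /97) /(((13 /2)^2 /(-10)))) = -600 /1261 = -0.48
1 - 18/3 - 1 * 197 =-202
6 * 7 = 42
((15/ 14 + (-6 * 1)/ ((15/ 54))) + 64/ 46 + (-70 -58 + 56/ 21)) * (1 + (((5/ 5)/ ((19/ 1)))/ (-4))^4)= -23279893575361/ 161139310080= -144.47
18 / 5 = 3.60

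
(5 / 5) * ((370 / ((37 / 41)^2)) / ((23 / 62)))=1042220 / 851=1224.70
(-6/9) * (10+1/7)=-6.76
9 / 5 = 1.80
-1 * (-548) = 548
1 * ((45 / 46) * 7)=315 / 46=6.85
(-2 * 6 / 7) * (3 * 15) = -77.14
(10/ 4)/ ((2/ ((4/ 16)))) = 5/ 16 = 0.31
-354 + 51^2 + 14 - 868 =1393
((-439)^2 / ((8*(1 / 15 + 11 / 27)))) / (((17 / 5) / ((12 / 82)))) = 390260025 / 178432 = 2187.16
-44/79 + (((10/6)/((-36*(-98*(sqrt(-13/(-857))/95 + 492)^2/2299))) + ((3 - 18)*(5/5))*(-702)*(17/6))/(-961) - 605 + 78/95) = -170117272630305288230621223922500936083/267571831586060335353936348032720280 + 346293603885625*sqrt(11141)/1485519828925495976870621519169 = -635.78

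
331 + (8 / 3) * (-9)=307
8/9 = 0.89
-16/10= -8/5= -1.60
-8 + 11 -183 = -180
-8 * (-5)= 40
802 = 802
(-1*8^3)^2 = 262144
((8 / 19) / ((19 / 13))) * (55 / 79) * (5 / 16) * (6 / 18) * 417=496925 / 57038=8.71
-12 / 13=-0.92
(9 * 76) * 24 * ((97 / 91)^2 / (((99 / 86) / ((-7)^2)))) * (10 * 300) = 4427800128000 / 1859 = 2381818250.67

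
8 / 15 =0.53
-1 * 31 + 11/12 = -361/12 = -30.08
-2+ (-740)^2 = 547598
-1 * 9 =-9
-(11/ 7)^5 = -161051/ 16807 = -9.58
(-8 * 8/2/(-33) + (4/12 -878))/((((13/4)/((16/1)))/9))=-5554752/143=-38844.42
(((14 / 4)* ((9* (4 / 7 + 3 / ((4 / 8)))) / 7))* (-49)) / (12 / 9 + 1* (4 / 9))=-13041 / 16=-815.06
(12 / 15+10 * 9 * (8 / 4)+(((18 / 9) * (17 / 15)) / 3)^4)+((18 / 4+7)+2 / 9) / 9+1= 1504341797 / 8201250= 183.43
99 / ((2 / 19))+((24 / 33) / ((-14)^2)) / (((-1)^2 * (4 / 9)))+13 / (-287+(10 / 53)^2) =408611196859 / 434478737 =940.46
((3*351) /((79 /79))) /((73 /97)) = 102141 /73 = 1399.19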